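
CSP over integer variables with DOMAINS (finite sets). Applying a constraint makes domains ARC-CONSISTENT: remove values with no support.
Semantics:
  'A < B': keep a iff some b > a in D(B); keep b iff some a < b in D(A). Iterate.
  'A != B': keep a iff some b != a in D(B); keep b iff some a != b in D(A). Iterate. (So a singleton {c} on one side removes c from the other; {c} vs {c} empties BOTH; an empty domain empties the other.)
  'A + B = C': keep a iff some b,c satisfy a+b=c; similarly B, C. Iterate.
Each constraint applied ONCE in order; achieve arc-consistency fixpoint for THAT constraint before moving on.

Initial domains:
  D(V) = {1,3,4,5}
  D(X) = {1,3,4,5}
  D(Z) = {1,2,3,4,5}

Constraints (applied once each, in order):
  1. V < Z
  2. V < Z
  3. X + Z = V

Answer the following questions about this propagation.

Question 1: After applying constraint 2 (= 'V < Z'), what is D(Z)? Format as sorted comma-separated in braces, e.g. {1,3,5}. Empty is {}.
Constraint 1 (V < Z) on D(V)={1,3,4,5} D(Z)={1,2,3,4,5}: V {1,3,4,5}->{1,3,4}; Z {1,2,3,4,5}->{2,3,4,5}
Constraint 2 (V < Z) on D(V)={1,3,4} D(Z)={2,3,4,5}: no change
So after constraint 2: D(Z) = {2,3,4,5}

Answer: {2,3,4,5}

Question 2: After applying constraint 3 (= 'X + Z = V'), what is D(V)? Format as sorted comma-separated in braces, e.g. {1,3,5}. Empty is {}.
Answer: {3,4}

Derivation:
Constraint 1 (V < Z) on D(V)={1,3,4,5} D(Z)={1,2,3,4,5}: V {1,3,4,5}->{1,3,4}; Z {1,2,3,4,5}->{2,3,4,5}
Constraint 2 (V < Z) on D(V)={1,3,4} D(Z)={2,3,4,5}: no change
Constraint 3 (X + Z = V) on D(X)={1,3,4,5} D(Z)={2,3,4,5} D(V)={1,3,4}: X {1,3,4,5}->{1}; Z {2,3,4,5}->{2,3}; V {1,3,4}->{3,4}
So after constraint 3: D(V) = {3,4}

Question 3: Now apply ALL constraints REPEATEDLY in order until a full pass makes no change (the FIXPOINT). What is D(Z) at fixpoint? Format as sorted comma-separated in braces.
Answer: {}

Derivation:
pass 0 (initial): D(Z)={1,2,3,4,5}
pass 1: V {1,3,4,5}->{3,4}; X {1,3,4,5}->{1}; Z {1,2,3,4,5}->{2,3}
pass 2: V {3,4}->{}; X {1}->{}; Z {2,3}->{}
pass 3: no change
Fixpoint after 3 passes: D(Z) = {}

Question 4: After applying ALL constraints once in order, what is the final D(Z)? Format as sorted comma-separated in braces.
Constraint 1 (V < Z) on D(V)={1,3,4,5} D(Z)={1,2,3,4,5}: V {1,3,4,5}->{1,3,4}; Z {1,2,3,4,5}->{2,3,4,5}
Constraint 2 (V < Z) on D(V)={1,3,4} D(Z)={2,3,4,5}: no change
Constraint 3 (X + Z = V) on D(X)={1,3,4,5} D(Z)={2,3,4,5} D(V)={1,3,4}: X {1,3,4,5}->{1}; Z {2,3,4,5}->{2,3}; V {1,3,4}->{3,4}
So after all 3 constraints: D(Z) = {2,3}

Answer: {2,3}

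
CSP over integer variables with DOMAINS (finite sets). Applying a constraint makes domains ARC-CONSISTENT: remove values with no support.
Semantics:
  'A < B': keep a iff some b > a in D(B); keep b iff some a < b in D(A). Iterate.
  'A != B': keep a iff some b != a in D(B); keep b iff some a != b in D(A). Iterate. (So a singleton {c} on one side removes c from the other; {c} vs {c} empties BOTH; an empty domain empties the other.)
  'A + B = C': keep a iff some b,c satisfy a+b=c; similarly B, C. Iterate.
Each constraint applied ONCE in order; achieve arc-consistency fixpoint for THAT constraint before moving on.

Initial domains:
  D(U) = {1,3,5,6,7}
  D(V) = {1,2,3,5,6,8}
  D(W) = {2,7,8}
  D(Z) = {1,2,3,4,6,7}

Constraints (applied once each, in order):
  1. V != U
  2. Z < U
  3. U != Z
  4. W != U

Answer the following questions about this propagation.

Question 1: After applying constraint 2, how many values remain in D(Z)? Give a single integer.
Constraint 1 (V != U) on D(V)={1,2,3,5,6,8} D(U)={1,3,5,6,7}: no change
Constraint 2 (Z < U) on D(Z)={1,2,3,4,6,7} D(U)={1,3,5,6,7}: Z {1,2,3,4,6,7}->{1,2,3,4,6}; U {1,3,5,6,7}->{3,5,6,7}
So after constraint 2: D(Z)={1,2,3,4,6}, size = 5

Answer: 5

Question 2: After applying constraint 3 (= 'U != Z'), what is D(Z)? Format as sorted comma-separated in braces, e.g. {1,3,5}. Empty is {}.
Answer: {1,2,3,4,6}

Derivation:
Constraint 1 (V != U) on D(V)={1,2,3,5,6,8} D(U)={1,3,5,6,7}: no change
Constraint 2 (Z < U) on D(Z)={1,2,3,4,6,7} D(U)={1,3,5,6,7}: Z {1,2,3,4,6,7}->{1,2,3,4,6}; U {1,3,5,6,7}->{3,5,6,7}
Constraint 3 (U != Z) on D(U)={3,5,6,7} D(Z)={1,2,3,4,6}: no change
So after constraint 3: D(Z) = {1,2,3,4,6}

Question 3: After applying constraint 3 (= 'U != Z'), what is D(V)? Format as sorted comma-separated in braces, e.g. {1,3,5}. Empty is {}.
Answer: {1,2,3,5,6,8}

Derivation:
Constraint 1 (V != U) on D(V)={1,2,3,5,6,8} D(U)={1,3,5,6,7}: no change
Constraint 2 (Z < U) on D(Z)={1,2,3,4,6,7} D(U)={1,3,5,6,7}: Z {1,2,3,4,6,7}->{1,2,3,4,6}; U {1,3,5,6,7}->{3,5,6,7}
Constraint 3 (U != Z) on D(U)={3,5,6,7} D(Z)={1,2,3,4,6}: no change
So after constraint 3: D(V) = {1,2,3,5,6,8}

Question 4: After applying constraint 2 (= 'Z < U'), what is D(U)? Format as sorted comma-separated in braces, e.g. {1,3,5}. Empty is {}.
Constraint 1 (V != U) on D(V)={1,2,3,5,6,8} D(U)={1,3,5,6,7}: no change
Constraint 2 (Z < U) on D(Z)={1,2,3,4,6,7} D(U)={1,3,5,6,7}: Z {1,2,3,4,6,7}->{1,2,3,4,6}; U {1,3,5,6,7}->{3,5,6,7}
So after constraint 2: D(U) = {3,5,6,7}

Answer: {3,5,6,7}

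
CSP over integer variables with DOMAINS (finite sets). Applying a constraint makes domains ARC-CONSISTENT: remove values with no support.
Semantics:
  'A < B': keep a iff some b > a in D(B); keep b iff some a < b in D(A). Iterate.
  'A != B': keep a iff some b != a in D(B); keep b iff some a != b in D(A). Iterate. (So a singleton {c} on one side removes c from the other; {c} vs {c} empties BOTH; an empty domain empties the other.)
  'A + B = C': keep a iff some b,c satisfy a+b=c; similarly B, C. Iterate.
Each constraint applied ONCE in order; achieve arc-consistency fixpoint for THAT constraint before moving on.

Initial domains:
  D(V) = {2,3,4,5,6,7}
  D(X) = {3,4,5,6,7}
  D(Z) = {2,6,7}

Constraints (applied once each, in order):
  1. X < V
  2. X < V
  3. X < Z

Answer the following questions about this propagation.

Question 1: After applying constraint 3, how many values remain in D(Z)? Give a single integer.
Constraint 1 (X < V) on D(X)={3,4,5,6,7} D(V)={2,3,4,5,6,7}: X {3,4,5,6,7}->{3,4,5,6}; V {2,3,4,5,6,7}->{4,5,6,7}
Constraint 2 (X < V) on D(X)={3,4,5,6} D(V)={4,5,6,7}: no change
Constraint 3 (X < Z) on D(X)={3,4,5,6} D(Z)={2,6,7}: Z {2,6,7}->{6,7}
So after constraint 3: D(Z)={6,7}, size = 2

Answer: 2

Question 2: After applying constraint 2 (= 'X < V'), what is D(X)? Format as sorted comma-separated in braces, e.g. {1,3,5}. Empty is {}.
Answer: {3,4,5,6}

Derivation:
Constraint 1 (X < V) on D(X)={3,4,5,6,7} D(V)={2,3,4,5,6,7}: X {3,4,5,6,7}->{3,4,5,6}; V {2,3,4,5,6,7}->{4,5,6,7}
Constraint 2 (X < V) on D(X)={3,4,5,6} D(V)={4,5,6,7}: no change
So after constraint 2: D(X) = {3,4,5,6}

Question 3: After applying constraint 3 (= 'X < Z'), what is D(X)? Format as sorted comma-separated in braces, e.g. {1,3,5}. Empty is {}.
Answer: {3,4,5,6}

Derivation:
Constraint 1 (X < V) on D(X)={3,4,5,6,7} D(V)={2,3,4,5,6,7}: X {3,4,5,6,7}->{3,4,5,6}; V {2,3,4,5,6,7}->{4,5,6,7}
Constraint 2 (X < V) on D(X)={3,4,5,6} D(V)={4,5,6,7}: no change
Constraint 3 (X < Z) on D(X)={3,4,5,6} D(Z)={2,6,7}: Z {2,6,7}->{6,7}
So after constraint 3: D(X) = {3,4,5,6}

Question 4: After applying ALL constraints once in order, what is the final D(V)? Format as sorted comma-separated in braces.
Answer: {4,5,6,7}

Derivation:
Constraint 1 (X < V) on D(X)={3,4,5,6,7} D(V)={2,3,4,5,6,7}: X {3,4,5,6,7}->{3,4,5,6}; V {2,3,4,5,6,7}->{4,5,6,7}
Constraint 2 (X < V) on D(X)={3,4,5,6} D(V)={4,5,6,7}: no change
Constraint 3 (X < Z) on D(X)={3,4,5,6} D(Z)={2,6,7}: Z {2,6,7}->{6,7}
So after all 3 constraints: D(V) = {4,5,6,7}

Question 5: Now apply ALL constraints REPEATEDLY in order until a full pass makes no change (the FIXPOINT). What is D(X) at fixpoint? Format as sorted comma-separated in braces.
pass 0 (initial): D(X)={3,4,5,6,7}
pass 1: V {2,3,4,5,6,7}->{4,5,6,7}; X {3,4,5,6,7}->{3,4,5,6}; Z {2,6,7}->{6,7}
pass 2: no change
Fixpoint after 2 passes: D(X) = {3,4,5,6}

Answer: {3,4,5,6}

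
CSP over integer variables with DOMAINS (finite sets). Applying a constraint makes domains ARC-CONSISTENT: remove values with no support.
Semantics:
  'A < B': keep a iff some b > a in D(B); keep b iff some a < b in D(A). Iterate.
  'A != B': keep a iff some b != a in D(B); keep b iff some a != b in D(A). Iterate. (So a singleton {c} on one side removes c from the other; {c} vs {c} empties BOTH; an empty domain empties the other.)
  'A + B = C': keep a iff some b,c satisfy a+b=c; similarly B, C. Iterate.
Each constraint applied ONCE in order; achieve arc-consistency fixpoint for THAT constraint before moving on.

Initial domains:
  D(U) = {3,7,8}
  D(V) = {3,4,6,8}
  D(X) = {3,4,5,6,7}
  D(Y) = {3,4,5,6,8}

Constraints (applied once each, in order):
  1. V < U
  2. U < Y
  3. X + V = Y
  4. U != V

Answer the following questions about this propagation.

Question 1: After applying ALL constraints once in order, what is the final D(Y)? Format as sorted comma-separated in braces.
Constraint 1 (V < U) on D(V)={3,4,6,8} D(U)={3,7,8}: V {3,4,6,8}->{3,4,6}; U {3,7,8}->{7,8}
Constraint 2 (U < Y) on D(U)={7,8} D(Y)={3,4,5,6,8}: U {7,8}->{7}; Y {3,4,5,6,8}->{8}
Constraint 3 (X + V = Y) on D(X)={3,4,5,6,7} D(V)={3,4,6} D(Y)={8}: X {3,4,5,6,7}->{4,5}; V {3,4,6}->{3,4}
Constraint 4 (U != V) on D(U)={7} D(V)={3,4}: no change
So after all 4 constraints: D(Y) = {8}

Answer: {8}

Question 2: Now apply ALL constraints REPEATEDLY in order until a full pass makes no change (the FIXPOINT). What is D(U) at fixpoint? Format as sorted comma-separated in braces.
Answer: {7}

Derivation:
pass 0 (initial): D(U)={3,7,8}
pass 1: U {3,7,8}->{7}; V {3,4,6,8}->{3,4}; X {3,4,5,6,7}->{4,5}; Y {3,4,5,6,8}->{8}
pass 2: no change
Fixpoint after 2 passes: D(U) = {7}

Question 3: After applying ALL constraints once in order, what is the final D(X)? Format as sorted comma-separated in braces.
Constraint 1 (V < U) on D(V)={3,4,6,8} D(U)={3,7,8}: V {3,4,6,8}->{3,4,6}; U {3,7,8}->{7,8}
Constraint 2 (U < Y) on D(U)={7,8} D(Y)={3,4,5,6,8}: U {7,8}->{7}; Y {3,4,5,6,8}->{8}
Constraint 3 (X + V = Y) on D(X)={3,4,5,6,7} D(V)={3,4,6} D(Y)={8}: X {3,4,5,6,7}->{4,5}; V {3,4,6}->{3,4}
Constraint 4 (U != V) on D(U)={7} D(V)={3,4}: no change
So after all 4 constraints: D(X) = {4,5}

Answer: {4,5}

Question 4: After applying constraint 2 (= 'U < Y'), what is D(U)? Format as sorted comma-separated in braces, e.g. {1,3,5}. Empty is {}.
Answer: {7}

Derivation:
Constraint 1 (V < U) on D(V)={3,4,6,8} D(U)={3,7,8}: V {3,4,6,8}->{3,4,6}; U {3,7,8}->{7,8}
Constraint 2 (U < Y) on D(U)={7,8} D(Y)={3,4,5,6,8}: U {7,8}->{7}; Y {3,4,5,6,8}->{8}
So after constraint 2: D(U) = {7}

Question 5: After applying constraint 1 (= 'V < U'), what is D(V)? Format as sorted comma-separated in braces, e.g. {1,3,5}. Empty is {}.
Constraint 1 (V < U) on D(V)={3,4,6,8} D(U)={3,7,8}: V {3,4,6,8}->{3,4,6}; U {3,7,8}->{7,8}
So after constraint 1: D(V) = {3,4,6}

Answer: {3,4,6}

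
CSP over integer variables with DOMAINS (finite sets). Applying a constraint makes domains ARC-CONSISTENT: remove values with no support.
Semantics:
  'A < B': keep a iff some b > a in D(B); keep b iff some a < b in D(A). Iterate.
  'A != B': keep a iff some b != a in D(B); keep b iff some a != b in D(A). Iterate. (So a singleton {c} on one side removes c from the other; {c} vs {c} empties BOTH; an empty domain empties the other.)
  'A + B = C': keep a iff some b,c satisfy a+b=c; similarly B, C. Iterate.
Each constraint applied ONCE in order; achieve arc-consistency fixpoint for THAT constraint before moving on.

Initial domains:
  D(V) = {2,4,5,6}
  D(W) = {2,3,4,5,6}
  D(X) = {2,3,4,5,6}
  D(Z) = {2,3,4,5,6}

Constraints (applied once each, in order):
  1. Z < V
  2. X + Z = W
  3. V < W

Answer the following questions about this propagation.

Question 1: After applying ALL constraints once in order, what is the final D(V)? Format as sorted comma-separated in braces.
Answer: {4,5}

Derivation:
Constraint 1 (Z < V) on D(Z)={2,3,4,5,6} D(V)={2,4,5,6}: Z {2,3,4,5,6}->{2,3,4,5}; V {2,4,5,6}->{4,5,6}
Constraint 2 (X + Z = W) on D(X)={2,3,4,5,6} D(Z)={2,3,4,5} D(W)={2,3,4,5,6}: X {2,3,4,5,6}->{2,3,4}; Z {2,3,4,5}->{2,3,4}; W {2,3,4,5,6}->{4,5,6}
Constraint 3 (V < W) on D(V)={4,5,6} D(W)={4,5,6}: V {4,5,6}->{4,5}; W {4,5,6}->{5,6}
So after all 3 constraints: D(V) = {4,5}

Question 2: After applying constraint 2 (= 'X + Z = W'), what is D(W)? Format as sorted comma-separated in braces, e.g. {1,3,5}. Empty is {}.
Constraint 1 (Z < V) on D(Z)={2,3,4,5,6} D(V)={2,4,5,6}: Z {2,3,4,5,6}->{2,3,4,5}; V {2,4,5,6}->{4,5,6}
Constraint 2 (X + Z = W) on D(X)={2,3,4,5,6} D(Z)={2,3,4,5} D(W)={2,3,4,5,6}: X {2,3,4,5,6}->{2,3,4}; Z {2,3,4,5}->{2,3,4}; W {2,3,4,5,6}->{4,5,6}
So after constraint 2: D(W) = {4,5,6}

Answer: {4,5,6}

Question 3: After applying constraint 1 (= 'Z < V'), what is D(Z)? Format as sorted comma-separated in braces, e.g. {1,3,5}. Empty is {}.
Constraint 1 (Z < V) on D(Z)={2,3,4,5,6} D(V)={2,4,5,6}: Z {2,3,4,5,6}->{2,3,4,5}; V {2,4,5,6}->{4,5,6}
So after constraint 1: D(Z) = {2,3,4,5}

Answer: {2,3,4,5}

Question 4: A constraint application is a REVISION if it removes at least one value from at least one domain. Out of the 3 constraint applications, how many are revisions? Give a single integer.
Answer: 3

Derivation:
Constraint 1 (Z < V) on D(Z)={2,3,4,5,6} D(V)={2,4,5,6}: Z {2,3,4,5,6}->{2,3,4,5}; V {2,4,5,6}->{4,5,6} => REVISION
Constraint 2 (X + Z = W) on D(X)={2,3,4,5,6} D(Z)={2,3,4,5} D(W)={2,3,4,5,6}: X {2,3,4,5,6}->{2,3,4}; Z {2,3,4,5}->{2,3,4}; W {2,3,4,5,6}->{4,5,6} => REVISION
Constraint 3 (V < W) on D(V)={4,5,6} D(W)={4,5,6}: V {4,5,6}->{4,5}; W {4,5,6}->{5,6} => REVISION
Total revisions = 3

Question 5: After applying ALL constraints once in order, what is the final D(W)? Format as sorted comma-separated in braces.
Answer: {5,6}

Derivation:
Constraint 1 (Z < V) on D(Z)={2,3,4,5,6} D(V)={2,4,5,6}: Z {2,3,4,5,6}->{2,3,4,5}; V {2,4,5,6}->{4,5,6}
Constraint 2 (X + Z = W) on D(X)={2,3,4,5,6} D(Z)={2,3,4,5} D(W)={2,3,4,5,6}: X {2,3,4,5,6}->{2,3,4}; Z {2,3,4,5}->{2,3,4}; W {2,3,4,5,6}->{4,5,6}
Constraint 3 (V < W) on D(V)={4,5,6} D(W)={4,5,6}: V {4,5,6}->{4,5}; W {4,5,6}->{5,6}
So after all 3 constraints: D(W) = {5,6}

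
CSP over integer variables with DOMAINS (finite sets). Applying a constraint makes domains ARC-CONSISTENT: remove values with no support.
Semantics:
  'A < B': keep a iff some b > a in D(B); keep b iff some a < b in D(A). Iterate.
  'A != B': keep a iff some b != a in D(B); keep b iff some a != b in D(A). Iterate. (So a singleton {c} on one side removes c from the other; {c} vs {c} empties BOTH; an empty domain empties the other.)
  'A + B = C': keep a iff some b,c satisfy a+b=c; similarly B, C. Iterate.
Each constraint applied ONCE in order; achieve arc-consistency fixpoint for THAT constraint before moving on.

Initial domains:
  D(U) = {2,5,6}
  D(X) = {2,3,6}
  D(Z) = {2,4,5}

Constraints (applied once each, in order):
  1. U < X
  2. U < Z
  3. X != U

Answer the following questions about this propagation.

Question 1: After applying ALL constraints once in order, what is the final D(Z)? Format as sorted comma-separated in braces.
Answer: {4,5}

Derivation:
Constraint 1 (U < X) on D(U)={2,5,6} D(X)={2,3,6}: U {2,5,6}->{2,5}; X {2,3,6}->{3,6}
Constraint 2 (U < Z) on D(U)={2,5} D(Z)={2,4,5}: U {2,5}->{2}; Z {2,4,5}->{4,5}
Constraint 3 (X != U) on D(X)={3,6} D(U)={2}: no change
So after all 3 constraints: D(Z) = {4,5}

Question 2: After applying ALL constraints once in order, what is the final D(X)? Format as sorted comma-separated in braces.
Answer: {3,6}

Derivation:
Constraint 1 (U < X) on D(U)={2,5,6} D(X)={2,3,6}: U {2,5,6}->{2,5}; X {2,3,6}->{3,6}
Constraint 2 (U < Z) on D(U)={2,5} D(Z)={2,4,5}: U {2,5}->{2}; Z {2,4,5}->{4,5}
Constraint 3 (X != U) on D(X)={3,6} D(U)={2}: no change
So after all 3 constraints: D(X) = {3,6}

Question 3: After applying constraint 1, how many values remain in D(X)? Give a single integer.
Answer: 2

Derivation:
Constraint 1 (U < X) on D(U)={2,5,6} D(X)={2,3,6}: U {2,5,6}->{2,5}; X {2,3,6}->{3,6}
So after constraint 1: D(X)={3,6}, size = 2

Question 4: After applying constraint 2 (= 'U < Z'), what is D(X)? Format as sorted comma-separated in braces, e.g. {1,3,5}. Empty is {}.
Answer: {3,6}

Derivation:
Constraint 1 (U < X) on D(U)={2,5,6} D(X)={2,3,6}: U {2,5,6}->{2,5}; X {2,3,6}->{3,6}
Constraint 2 (U < Z) on D(U)={2,5} D(Z)={2,4,5}: U {2,5}->{2}; Z {2,4,5}->{4,5}
So after constraint 2: D(X) = {3,6}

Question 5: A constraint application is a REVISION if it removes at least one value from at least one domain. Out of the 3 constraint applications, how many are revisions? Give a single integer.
Constraint 1 (U < X) on D(U)={2,5,6} D(X)={2,3,6}: U {2,5,6}->{2,5}; X {2,3,6}->{3,6} => REVISION
Constraint 2 (U < Z) on D(U)={2,5} D(Z)={2,4,5}: U {2,5}->{2}; Z {2,4,5}->{4,5} => REVISION
Constraint 3 (X != U) on D(X)={3,6} D(U)={2}: no change => not a revision
Total revisions = 2

Answer: 2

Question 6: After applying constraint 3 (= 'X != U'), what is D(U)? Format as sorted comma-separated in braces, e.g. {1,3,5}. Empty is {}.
Constraint 1 (U < X) on D(U)={2,5,6} D(X)={2,3,6}: U {2,5,6}->{2,5}; X {2,3,6}->{3,6}
Constraint 2 (U < Z) on D(U)={2,5} D(Z)={2,4,5}: U {2,5}->{2}; Z {2,4,5}->{4,5}
Constraint 3 (X != U) on D(X)={3,6} D(U)={2}: no change
So after constraint 3: D(U) = {2}

Answer: {2}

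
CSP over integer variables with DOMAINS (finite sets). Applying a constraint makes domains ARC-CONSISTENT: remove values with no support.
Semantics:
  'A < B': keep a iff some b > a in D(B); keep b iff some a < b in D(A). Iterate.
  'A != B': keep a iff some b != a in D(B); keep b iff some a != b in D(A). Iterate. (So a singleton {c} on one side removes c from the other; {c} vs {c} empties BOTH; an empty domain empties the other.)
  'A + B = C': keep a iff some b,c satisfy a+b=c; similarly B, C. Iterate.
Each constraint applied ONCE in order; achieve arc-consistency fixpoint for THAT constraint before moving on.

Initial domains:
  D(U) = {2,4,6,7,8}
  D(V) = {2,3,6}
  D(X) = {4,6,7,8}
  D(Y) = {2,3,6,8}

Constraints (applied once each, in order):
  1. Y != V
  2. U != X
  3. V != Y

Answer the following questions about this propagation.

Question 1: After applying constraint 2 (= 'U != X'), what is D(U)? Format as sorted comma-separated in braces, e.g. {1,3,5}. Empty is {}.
Constraint 1 (Y != V) on D(Y)={2,3,6,8} D(V)={2,3,6}: no change
Constraint 2 (U != X) on D(U)={2,4,6,7,8} D(X)={4,6,7,8}: no change
So after constraint 2: D(U) = {2,4,6,7,8}

Answer: {2,4,6,7,8}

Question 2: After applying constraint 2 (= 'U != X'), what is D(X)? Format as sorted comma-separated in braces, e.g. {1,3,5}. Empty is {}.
Constraint 1 (Y != V) on D(Y)={2,3,6,8} D(V)={2,3,6}: no change
Constraint 2 (U != X) on D(U)={2,4,6,7,8} D(X)={4,6,7,8}: no change
So after constraint 2: D(X) = {4,6,7,8}

Answer: {4,6,7,8}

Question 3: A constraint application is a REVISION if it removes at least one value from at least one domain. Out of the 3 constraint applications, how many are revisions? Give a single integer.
Answer: 0

Derivation:
Constraint 1 (Y != V) on D(Y)={2,3,6,8} D(V)={2,3,6}: no change => not a revision
Constraint 2 (U != X) on D(U)={2,4,6,7,8} D(X)={4,6,7,8}: no change => not a revision
Constraint 3 (V != Y) on D(V)={2,3,6} D(Y)={2,3,6,8}: no change => not a revision
Total revisions = 0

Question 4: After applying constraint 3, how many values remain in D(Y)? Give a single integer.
Answer: 4

Derivation:
Constraint 1 (Y != V) on D(Y)={2,3,6,8} D(V)={2,3,6}: no change
Constraint 2 (U != X) on D(U)={2,4,6,7,8} D(X)={4,6,7,8}: no change
Constraint 3 (V != Y) on D(V)={2,3,6} D(Y)={2,3,6,8}: no change
So after constraint 3: D(Y)={2,3,6,8}, size = 4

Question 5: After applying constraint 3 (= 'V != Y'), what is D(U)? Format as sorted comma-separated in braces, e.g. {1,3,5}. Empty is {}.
Answer: {2,4,6,7,8}

Derivation:
Constraint 1 (Y != V) on D(Y)={2,3,6,8} D(V)={2,3,6}: no change
Constraint 2 (U != X) on D(U)={2,4,6,7,8} D(X)={4,6,7,8}: no change
Constraint 3 (V != Y) on D(V)={2,3,6} D(Y)={2,3,6,8}: no change
So after constraint 3: D(U) = {2,4,6,7,8}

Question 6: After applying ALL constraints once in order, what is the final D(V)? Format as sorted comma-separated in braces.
Answer: {2,3,6}

Derivation:
Constraint 1 (Y != V) on D(Y)={2,3,6,8} D(V)={2,3,6}: no change
Constraint 2 (U != X) on D(U)={2,4,6,7,8} D(X)={4,6,7,8}: no change
Constraint 3 (V != Y) on D(V)={2,3,6} D(Y)={2,3,6,8}: no change
So after all 3 constraints: D(V) = {2,3,6}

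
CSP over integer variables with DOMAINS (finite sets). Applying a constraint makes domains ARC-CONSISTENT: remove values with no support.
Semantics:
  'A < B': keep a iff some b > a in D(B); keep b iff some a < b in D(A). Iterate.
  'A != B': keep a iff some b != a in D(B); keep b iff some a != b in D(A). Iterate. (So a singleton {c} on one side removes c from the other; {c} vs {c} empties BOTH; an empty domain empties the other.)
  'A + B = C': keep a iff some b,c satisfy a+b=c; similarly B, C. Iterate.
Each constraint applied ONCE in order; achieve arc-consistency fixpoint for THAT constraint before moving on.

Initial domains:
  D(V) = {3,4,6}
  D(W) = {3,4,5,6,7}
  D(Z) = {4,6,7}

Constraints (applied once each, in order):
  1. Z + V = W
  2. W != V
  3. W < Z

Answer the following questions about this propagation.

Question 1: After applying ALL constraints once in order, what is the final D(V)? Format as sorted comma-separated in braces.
Constraint 1 (Z + V = W) on D(Z)={4,6,7} D(V)={3,4,6} D(W)={3,4,5,6,7}: Z {4,6,7}->{4}; V {3,4,6}->{3}; W {3,4,5,6,7}->{7}
Constraint 2 (W != V) on D(W)={7} D(V)={3}: no change
Constraint 3 (W < Z) on D(W)={7} D(Z)={4}: W {7}->{}; Z {4}->{}
So after all 3 constraints: D(V) = {3}

Answer: {3}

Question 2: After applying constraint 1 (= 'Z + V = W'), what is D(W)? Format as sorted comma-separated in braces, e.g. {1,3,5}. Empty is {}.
Answer: {7}

Derivation:
Constraint 1 (Z + V = W) on D(Z)={4,6,7} D(V)={3,4,6} D(W)={3,4,5,6,7}: Z {4,6,7}->{4}; V {3,4,6}->{3}; W {3,4,5,6,7}->{7}
So after constraint 1: D(W) = {7}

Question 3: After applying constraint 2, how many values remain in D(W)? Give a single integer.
Constraint 1 (Z + V = W) on D(Z)={4,6,7} D(V)={3,4,6} D(W)={3,4,5,6,7}: Z {4,6,7}->{4}; V {3,4,6}->{3}; W {3,4,5,6,7}->{7}
Constraint 2 (W != V) on D(W)={7} D(V)={3}: no change
So after constraint 2: D(W)={7}, size = 1

Answer: 1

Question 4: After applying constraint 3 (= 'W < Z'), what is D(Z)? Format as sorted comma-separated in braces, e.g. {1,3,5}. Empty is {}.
Answer: {}

Derivation:
Constraint 1 (Z + V = W) on D(Z)={4,6,7} D(V)={3,4,6} D(W)={3,4,5,6,7}: Z {4,6,7}->{4}; V {3,4,6}->{3}; W {3,4,5,6,7}->{7}
Constraint 2 (W != V) on D(W)={7} D(V)={3}: no change
Constraint 3 (W < Z) on D(W)={7} D(Z)={4}: W {7}->{}; Z {4}->{}
So after constraint 3: D(Z) = {}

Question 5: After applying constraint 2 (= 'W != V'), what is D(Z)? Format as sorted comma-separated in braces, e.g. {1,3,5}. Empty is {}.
Answer: {4}

Derivation:
Constraint 1 (Z + V = W) on D(Z)={4,6,7} D(V)={3,4,6} D(W)={3,4,5,6,7}: Z {4,6,7}->{4}; V {3,4,6}->{3}; W {3,4,5,6,7}->{7}
Constraint 2 (W != V) on D(W)={7} D(V)={3}: no change
So after constraint 2: D(Z) = {4}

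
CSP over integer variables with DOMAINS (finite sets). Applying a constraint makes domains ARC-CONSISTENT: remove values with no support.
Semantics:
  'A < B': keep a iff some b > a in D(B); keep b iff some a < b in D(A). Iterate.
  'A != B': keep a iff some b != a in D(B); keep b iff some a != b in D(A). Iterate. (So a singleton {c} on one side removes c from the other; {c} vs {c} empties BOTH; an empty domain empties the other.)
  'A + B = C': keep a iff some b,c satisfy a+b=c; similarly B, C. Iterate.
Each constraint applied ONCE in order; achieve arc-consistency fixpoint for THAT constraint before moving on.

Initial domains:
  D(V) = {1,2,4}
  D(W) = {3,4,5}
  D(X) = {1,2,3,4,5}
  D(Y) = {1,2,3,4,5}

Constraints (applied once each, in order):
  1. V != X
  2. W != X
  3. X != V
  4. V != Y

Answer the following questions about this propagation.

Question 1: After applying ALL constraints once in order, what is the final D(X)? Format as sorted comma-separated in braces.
Answer: {1,2,3,4,5}

Derivation:
Constraint 1 (V != X) on D(V)={1,2,4} D(X)={1,2,3,4,5}: no change
Constraint 2 (W != X) on D(W)={3,4,5} D(X)={1,2,3,4,5}: no change
Constraint 3 (X != V) on D(X)={1,2,3,4,5} D(V)={1,2,4}: no change
Constraint 4 (V != Y) on D(V)={1,2,4} D(Y)={1,2,3,4,5}: no change
So after all 4 constraints: D(X) = {1,2,3,4,5}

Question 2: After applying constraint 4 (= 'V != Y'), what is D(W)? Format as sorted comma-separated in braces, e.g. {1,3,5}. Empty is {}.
Answer: {3,4,5}

Derivation:
Constraint 1 (V != X) on D(V)={1,2,4} D(X)={1,2,3,4,5}: no change
Constraint 2 (W != X) on D(W)={3,4,5} D(X)={1,2,3,4,5}: no change
Constraint 3 (X != V) on D(X)={1,2,3,4,5} D(V)={1,2,4}: no change
Constraint 4 (V != Y) on D(V)={1,2,4} D(Y)={1,2,3,4,5}: no change
So after constraint 4: D(W) = {3,4,5}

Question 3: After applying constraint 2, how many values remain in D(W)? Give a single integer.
Answer: 3

Derivation:
Constraint 1 (V != X) on D(V)={1,2,4} D(X)={1,2,3,4,5}: no change
Constraint 2 (W != X) on D(W)={3,4,5} D(X)={1,2,3,4,5}: no change
So after constraint 2: D(W)={3,4,5}, size = 3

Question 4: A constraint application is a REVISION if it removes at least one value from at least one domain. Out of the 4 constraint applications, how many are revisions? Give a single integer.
Constraint 1 (V != X) on D(V)={1,2,4} D(X)={1,2,3,4,5}: no change => not a revision
Constraint 2 (W != X) on D(W)={3,4,5} D(X)={1,2,3,4,5}: no change => not a revision
Constraint 3 (X != V) on D(X)={1,2,3,4,5} D(V)={1,2,4}: no change => not a revision
Constraint 4 (V != Y) on D(V)={1,2,4} D(Y)={1,2,3,4,5}: no change => not a revision
Total revisions = 0

Answer: 0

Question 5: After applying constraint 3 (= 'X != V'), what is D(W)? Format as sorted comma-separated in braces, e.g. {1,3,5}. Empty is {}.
Answer: {3,4,5}

Derivation:
Constraint 1 (V != X) on D(V)={1,2,4} D(X)={1,2,3,4,5}: no change
Constraint 2 (W != X) on D(W)={3,4,5} D(X)={1,2,3,4,5}: no change
Constraint 3 (X != V) on D(X)={1,2,3,4,5} D(V)={1,2,4}: no change
So after constraint 3: D(W) = {3,4,5}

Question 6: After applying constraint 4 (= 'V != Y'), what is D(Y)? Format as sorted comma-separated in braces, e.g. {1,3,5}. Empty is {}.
Constraint 1 (V != X) on D(V)={1,2,4} D(X)={1,2,3,4,5}: no change
Constraint 2 (W != X) on D(W)={3,4,5} D(X)={1,2,3,4,5}: no change
Constraint 3 (X != V) on D(X)={1,2,3,4,5} D(V)={1,2,4}: no change
Constraint 4 (V != Y) on D(V)={1,2,4} D(Y)={1,2,3,4,5}: no change
So after constraint 4: D(Y) = {1,2,3,4,5}

Answer: {1,2,3,4,5}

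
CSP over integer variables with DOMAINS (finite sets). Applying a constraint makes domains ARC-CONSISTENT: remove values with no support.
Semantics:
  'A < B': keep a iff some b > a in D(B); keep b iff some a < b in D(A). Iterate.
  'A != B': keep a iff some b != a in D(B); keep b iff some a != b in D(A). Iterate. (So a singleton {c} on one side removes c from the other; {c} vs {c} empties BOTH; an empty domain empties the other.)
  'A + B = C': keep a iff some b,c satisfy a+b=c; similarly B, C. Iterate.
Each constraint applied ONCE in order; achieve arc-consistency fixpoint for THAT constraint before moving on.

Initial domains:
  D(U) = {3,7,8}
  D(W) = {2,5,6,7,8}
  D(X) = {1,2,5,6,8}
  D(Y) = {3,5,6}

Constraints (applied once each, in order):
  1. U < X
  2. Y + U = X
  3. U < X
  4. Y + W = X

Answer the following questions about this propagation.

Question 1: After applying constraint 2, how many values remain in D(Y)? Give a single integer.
Answer: 2

Derivation:
Constraint 1 (U < X) on D(U)={3,7,8} D(X)={1,2,5,6,8}: U {3,7,8}->{3,7}; X {1,2,5,6,8}->{5,6,8}
Constraint 2 (Y + U = X) on D(Y)={3,5,6} D(U)={3,7} D(X)={5,6,8}: Y {3,5,6}->{3,5}; U {3,7}->{3}; X {5,6,8}->{6,8}
So after constraint 2: D(Y)={3,5}, size = 2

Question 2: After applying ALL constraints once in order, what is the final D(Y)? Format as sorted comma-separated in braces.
Answer: {3}

Derivation:
Constraint 1 (U < X) on D(U)={3,7,8} D(X)={1,2,5,6,8}: U {3,7,8}->{3,7}; X {1,2,5,6,8}->{5,6,8}
Constraint 2 (Y + U = X) on D(Y)={3,5,6} D(U)={3,7} D(X)={5,6,8}: Y {3,5,6}->{3,5}; U {3,7}->{3}; X {5,6,8}->{6,8}
Constraint 3 (U < X) on D(U)={3} D(X)={6,8}: no change
Constraint 4 (Y + W = X) on D(Y)={3,5} D(W)={2,5,6,7,8} D(X)={6,8}: Y {3,5}->{3}; W {2,5,6,7,8}->{5}; X {6,8}->{8}
So after all 4 constraints: D(Y) = {3}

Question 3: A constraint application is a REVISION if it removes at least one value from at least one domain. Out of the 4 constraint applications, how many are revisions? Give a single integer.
Answer: 3

Derivation:
Constraint 1 (U < X) on D(U)={3,7,8} D(X)={1,2,5,6,8}: U {3,7,8}->{3,7}; X {1,2,5,6,8}->{5,6,8} => REVISION
Constraint 2 (Y + U = X) on D(Y)={3,5,6} D(U)={3,7} D(X)={5,6,8}: Y {3,5,6}->{3,5}; U {3,7}->{3}; X {5,6,8}->{6,8} => REVISION
Constraint 3 (U < X) on D(U)={3} D(X)={6,8}: no change => not a revision
Constraint 4 (Y + W = X) on D(Y)={3,5} D(W)={2,5,6,7,8} D(X)={6,8}: Y {3,5}->{3}; W {2,5,6,7,8}->{5}; X {6,8}->{8} => REVISION
Total revisions = 3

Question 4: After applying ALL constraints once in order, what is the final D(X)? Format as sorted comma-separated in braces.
Constraint 1 (U < X) on D(U)={3,7,8} D(X)={1,2,5,6,8}: U {3,7,8}->{3,7}; X {1,2,5,6,8}->{5,6,8}
Constraint 2 (Y + U = X) on D(Y)={3,5,6} D(U)={3,7} D(X)={5,6,8}: Y {3,5,6}->{3,5}; U {3,7}->{3}; X {5,6,8}->{6,8}
Constraint 3 (U < X) on D(U)={3} D(X)={6,8}: no change
Constraint 4 (Y + W = X) on D(Y)={3,5} D(W)={2,5,6,7,8} D(X)={6,8}: Y {3,5}->{3}; W {2,5,6,7,8}->{5}; X {6,8}->{8}
So after all 4 constraints: D(X) = {8}

Answer: {8}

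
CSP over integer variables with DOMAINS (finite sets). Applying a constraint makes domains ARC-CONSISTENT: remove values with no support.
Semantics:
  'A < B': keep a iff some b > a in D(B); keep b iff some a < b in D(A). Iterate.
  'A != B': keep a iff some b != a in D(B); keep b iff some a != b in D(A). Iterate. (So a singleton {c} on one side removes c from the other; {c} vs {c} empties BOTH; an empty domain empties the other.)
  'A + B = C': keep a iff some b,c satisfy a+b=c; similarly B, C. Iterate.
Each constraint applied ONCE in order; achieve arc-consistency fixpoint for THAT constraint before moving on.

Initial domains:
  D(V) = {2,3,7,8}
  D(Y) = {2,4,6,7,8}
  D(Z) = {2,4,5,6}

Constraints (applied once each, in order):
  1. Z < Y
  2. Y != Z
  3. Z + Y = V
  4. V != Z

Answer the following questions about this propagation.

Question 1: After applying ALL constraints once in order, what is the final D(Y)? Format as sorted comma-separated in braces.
Answer: {4,6}

Derivation:
Constraint 1 (Z < Y) on D(Z)={2,4,5,6} D(Y)={2,4,6,7,8}: Y {2,4,6,7,8}->{4,6,7,8}
Constraint 2 (Y != Z) on D(Y)={4,6,7,8} D(Z)={2,4,5,6}: no change
Constraint 3 (Z + Y = V) on D(Z)={2,4,5,6} D(Y)={4,6,7,8} D(V)={2,3,7,8}: Z {2,4,5,6}->{2,4}; Y {4,6,7,8}->{4,6}; V {2,3,7,8}->{8}
Constraint 4 (V != Z) on D(V)={8} D(Z)={2,4}: no change
So after all 4 constraints: D(Y) = {4,6}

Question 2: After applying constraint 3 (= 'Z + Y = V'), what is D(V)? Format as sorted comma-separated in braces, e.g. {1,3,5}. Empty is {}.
Constraint 1 (Z < Y) on D(Z)={2,4,5,6} D(Y)={2,4,6,7,8}: Y {2,4,6,7,8}->{4,6,7,8}
Constraint 2 (Y != Z) on D(Y)={4,6,7,8} D(Z)={2,4,5,6}: no change
Constraint 3 (Z + Y = V) on D(Z)={2,4,5,6} D(Y)={4,6,7,8} D(V)={2,3,7,8}: Z {2,4,5,6}->{2,4}; Y {4,6,7,8}->{4,6}; V {2,3,7,8}->{8}
So after constraint 3: D(V) = {8}

Answer: {8}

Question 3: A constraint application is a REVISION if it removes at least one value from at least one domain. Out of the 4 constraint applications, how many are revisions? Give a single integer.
Constraint 1 (Z < Y) on D(Z)={2,4,5,6} D(Y)={2,4,6,7,8}: Y {2,4,6,7,8}->{4,6,7,8} => REVISION
Constraint 2 (Y != Z) on D(Y)={4,6,7,8} D(Z)={2,4,5,6}: no change => not a revision
Constraint 3 (Z + Y = V) on D(Z)={2,4,5,6} D(Y)={4,6,7,8} D(V)={2,3,7,8}: Z {2,4,5,6}->{2,4}; Y {4,6,7,8}->{4,6}; V {2,3,7,8}->{8} => REVISION
Constraint 4 (V != Z) on D(V)={8} D(Z)={2,4}: no change => not a revision
Total revisions = 2

Answer: 2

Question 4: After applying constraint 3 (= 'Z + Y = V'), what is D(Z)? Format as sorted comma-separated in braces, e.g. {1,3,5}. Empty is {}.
Answer: {2,4}

Derivation:
Constraint 1 (Z < Y) on D(Z)={2,4,5,6} D(Y)={2,4,6,7,8}: Y {2,4,6,7,8}->{4,6,7,8}
Constraint 2 (Y != Z) on D(Y)={4,6,7,8} D(Z)={2,4,5,6}: no change
Constraint 3 (Z + Y = V) on D(Z)={2,4,5,6} D(Y)={4,6,7,8} D(V)={2,3,7,8}: Z {2,4,5,6}->{2,4}; Y {4,6,7,8}->{4,6}; V {2,3,7,8}->{8}
So after constraint 3: D(Z) = {2,4}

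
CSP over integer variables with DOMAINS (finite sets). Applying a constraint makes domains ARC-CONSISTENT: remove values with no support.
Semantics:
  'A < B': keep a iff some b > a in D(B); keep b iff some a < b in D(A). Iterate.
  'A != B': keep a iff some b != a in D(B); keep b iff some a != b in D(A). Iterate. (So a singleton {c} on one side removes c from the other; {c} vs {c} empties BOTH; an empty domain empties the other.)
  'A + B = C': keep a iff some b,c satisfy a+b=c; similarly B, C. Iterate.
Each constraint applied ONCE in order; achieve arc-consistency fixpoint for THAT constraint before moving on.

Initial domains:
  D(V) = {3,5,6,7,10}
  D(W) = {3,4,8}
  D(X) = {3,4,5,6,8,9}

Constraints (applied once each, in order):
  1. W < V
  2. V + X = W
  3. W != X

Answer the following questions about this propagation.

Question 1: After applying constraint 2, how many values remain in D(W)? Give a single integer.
Answer: 1

Derivation:
Constraint 1 (W < V) on D(W)={3,4,8} D(V)={3,5,6,7,10}: V {3,5,6,7,10}->{5,6,7,10}
Constraint 2 (V + X = W) on D(V)={5,6,7,10} D(X)={3,4,5,6,8,9} D(W)={3,4,8}: V {5,6,7,10}->{5}; X {3,4,5,6,8,9}->{3}; W {3,4,8}->{8}
So after constraint 2: D(W)={8}, size = 1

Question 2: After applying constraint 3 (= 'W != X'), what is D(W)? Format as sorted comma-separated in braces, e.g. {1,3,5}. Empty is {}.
Answer: {8}

Derivation:
Constraint 1 (W < V) on D(W)={3,4,8} D(V)={3,5,6,7,10}: V {3,5,6,7,10}->{5,6,7,10}
Constraint 2 (V + X = W) on D(V)={5,6,7,10} D(X)={3,4,5,6,8,9} D(W)={3,4,8}: V {5,6,7,10}->{5}; X {3,4,5,6,8,9}->{3}; W {3,4,8}->{8}
Constraint 3 (W != X) on D(W)={8} D(X)={3}: no change
So after constraint 3: D(W) = {8}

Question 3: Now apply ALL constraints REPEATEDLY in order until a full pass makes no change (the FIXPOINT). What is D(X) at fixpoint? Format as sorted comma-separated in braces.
Answer: {}

Derivation:
pass 0 (initial): D(X)={3,4,5,6,8,9}
pass 1: V {3,5,6,7,10}->{5}; W {3,4,8}->{8}; X {3,4,5,6,8,9}->{3}
pass 2: V {5}->{}; W {8}->{}; X {3}->{}
pass 3: no change
Fixpoint after 3 passes: D(X) = {}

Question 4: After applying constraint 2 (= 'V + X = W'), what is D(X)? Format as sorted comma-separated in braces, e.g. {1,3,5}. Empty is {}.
Constraint 1 (W < V) on D(W)={3,4,8} D(V)={3,5,6,7,10}: V {3,5,6,7,10}->{5,6,7,10}
Constraint 2 (V + X = W) on D(V)={5,6,7,10} D(X)={3,4,5,6,8,9} D(W)={3,4,8}: V {5,6,7,10}->{5}; X {3,4,5,6,8,9}->{3}; W {3,4,8}->{8}
So after constraint 2: D(X) = {3}

Answer: {3}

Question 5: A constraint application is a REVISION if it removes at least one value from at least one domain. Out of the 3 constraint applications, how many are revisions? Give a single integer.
Constraint 1 (W < V) on D(W)={3,4,8} D(V)={3,5,6,7,10}: V {3,5,6,7,10}->{5,6,7,10} => REVISION
Constraint 2 (V + X = W) on D(V)={5,6,7,10} D(X)={3,4,5,6,8,9} D(W)={3,4,8}: V {5,6,7,10}->{5}; X {3,4,5,6,8,9}->{3}; W {3,4,8}->{8} => REVISION
Constraint 3 (W != X) on D(W)={8} D(X)={3}: no change => not a revision
Total revisions = 2

Answer: 2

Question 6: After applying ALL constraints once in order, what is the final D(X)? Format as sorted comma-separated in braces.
Constraint 1 (W < V) on D(W)={3,4,8} D(V)={3,5,6,7,10}: V {3,5,6,7,10}->{5,6,7,10}
Constraint 2 (V + X = W) on D(V)={5,6,7,10} D(X)={3,4,5,6,8,9} D(W)={3,4,8}: V {5,6,7,10}->{5}; X {3,4,5,6,8,9}->{3}; W {3,4,8}->{8}
Constraint 3 (W != X) on D(W)={8} D(X)={3}: no change
So after all 3 constraints: D(X) = {3}

Answer: {3}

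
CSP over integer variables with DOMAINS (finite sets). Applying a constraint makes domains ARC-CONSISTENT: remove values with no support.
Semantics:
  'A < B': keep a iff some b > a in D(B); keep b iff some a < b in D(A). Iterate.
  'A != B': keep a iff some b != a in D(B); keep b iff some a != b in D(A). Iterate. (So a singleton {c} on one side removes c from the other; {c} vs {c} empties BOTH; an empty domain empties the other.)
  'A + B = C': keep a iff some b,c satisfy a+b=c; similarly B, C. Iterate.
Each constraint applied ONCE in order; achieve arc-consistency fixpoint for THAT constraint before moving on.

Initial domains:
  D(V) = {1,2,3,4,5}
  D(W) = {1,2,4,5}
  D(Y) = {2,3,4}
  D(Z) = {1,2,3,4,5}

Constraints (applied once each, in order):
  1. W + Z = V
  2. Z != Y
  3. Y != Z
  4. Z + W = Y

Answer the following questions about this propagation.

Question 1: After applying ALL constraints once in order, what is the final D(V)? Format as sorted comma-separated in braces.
Answer: {2,3,4,5}

Derivation:
Constraint 1 (W + Z = V) on D(W)={1,2,4,5} D(Z)={1,2,3,4,5} D(V)={1,2,3,4,5}: W {1,2,4,5}->{1,2,4}; Z {1,2,3,4,5}->{1,2,3,4}; V {1,2,3,4,5}->{2,3,4,5}
Constraint 2 (Z != Y) on D(Z)={1,2,3,4} D(Y)={2,3,4}: no change
Constraint 3 (Y != Z) on D(Y)={2,3,4} D(Z)={1,2,3,4}: no change
Constraint 4 (Z + W = Y) on D(Z)={1,2,3,4} D(W)={1,2,4} D(Y)={2,3,4}: Z {1,2,3,4}->{1,2,3}; W {1,2,4}->{1,2}
So after all 4 constraints: D(V) = {2,3,4,5}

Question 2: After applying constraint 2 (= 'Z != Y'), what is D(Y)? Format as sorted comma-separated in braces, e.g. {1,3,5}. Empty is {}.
Constraint 1 (W + Z = V) on D(W)={1,2,4,5} D(Z)={1,2,3,4,5} D(V)={1,2,3,4,5}: W {1,2,4,5}->{1,2,4}; Z {1,2,3,4,5}->{1,2,3,4}; V {1,2,3,4,5}->{2,3,4,5}
Constraint 2 (Z != Y) on D(Z)={1,2,3,4} D(Y)={2,3,4}: no change
So after constraint 2: D(Y) = {2,3,4}

Answer: {2,3,4}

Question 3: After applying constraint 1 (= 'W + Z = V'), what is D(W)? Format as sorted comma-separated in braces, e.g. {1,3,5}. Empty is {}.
Constraint 1 (W + Z = V) on D(W)={1,2,4,5} D(Z)={1,2,3,4,5} D(V)={1,2,3,4,5}: W {1,2,4,5}->{1,2,4}; Z {1,2,3,4,5}->{1,2,3,4}; V {1,2,3,4,5}->{2,3,4,5}
So after constraint 1: D(W) = {1,2,4}

Answer: {1,2,4}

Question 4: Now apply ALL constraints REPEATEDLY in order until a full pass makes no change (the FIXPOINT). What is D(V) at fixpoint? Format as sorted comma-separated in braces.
Answer: {2,3,4,5}

Derivation:
pass 0 (initial): D(V)={1,2,3,4,5}
pass 1: V {1,2,3,4,5}->{2,3,4,5}; W {1,2,4,5}->{1,2}; Z {1,2,3,4,5}->{1,2,3}
pass 2: no change
Fixpoint after 2 passes: D(V) = {2,3,4,5}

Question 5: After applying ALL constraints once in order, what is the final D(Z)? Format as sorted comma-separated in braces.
Answer: {1,2,3}

Derivation:
Constraint 1 (W + Z = V) on D(W)={1,2,4,5} D(Z)={1,2,3,4,5} D(V)={1,2,3,4,5}: W {1,2,4,5}->{1,2,4}; Z {1,2,3,4,5}->{1,2,3,4}; V {1,2,3,4,5}->{2,3,4,5}
Constraint 2 (Z != Y) on D(Z)={1,2,3,4} D(Y)={2,3,4}: no change
Constraint 3 (Y != Z) on D(Y)={2,3,4} D(Z)={1,2,3,4}: no change
Constraint 4 (Z + W = Y) on D(Z)={1,2,3,4} D(W)={1,2,4} D(Y)={2,3,4}: Z {1,2,3,4}->{1,2,3}; W {1,2,4}->{1,2}
So after all 4 constraints: D(Z) = {1,2,3}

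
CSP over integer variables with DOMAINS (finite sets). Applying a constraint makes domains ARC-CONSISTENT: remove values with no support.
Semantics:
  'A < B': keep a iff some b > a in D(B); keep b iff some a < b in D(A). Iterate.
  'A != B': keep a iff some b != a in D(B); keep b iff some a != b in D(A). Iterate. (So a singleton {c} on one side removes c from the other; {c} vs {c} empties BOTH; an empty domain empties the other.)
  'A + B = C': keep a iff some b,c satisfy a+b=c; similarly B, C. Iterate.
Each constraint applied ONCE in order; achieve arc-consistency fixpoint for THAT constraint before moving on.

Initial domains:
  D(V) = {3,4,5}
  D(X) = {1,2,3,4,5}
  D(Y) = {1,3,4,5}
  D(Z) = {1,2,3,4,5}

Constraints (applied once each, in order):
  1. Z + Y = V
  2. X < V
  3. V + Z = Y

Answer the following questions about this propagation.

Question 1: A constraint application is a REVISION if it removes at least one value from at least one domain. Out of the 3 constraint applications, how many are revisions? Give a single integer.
Constraint 1 (Z + Y = V) on D(Z)={1,2,3,4,5} D(Y)={1,3,4,5} D(V)={3,4,5}: Z {1,2,3,4,5}->{1,2,3,4}; Y {1,3,4,5}->{1,3,4} => REVISION
Constraint 2 (X < V) on D(X)={1,2,3,4,5} D(V)={3,4,5}: X {1,2,3,4,5}->{1,2,3,4} => REVISION
Constraint 3 (V + Z = Y) on D(V)={3,4,5} D(Z)={1,2,3,4} D(Y)={1,3,4}: V {3,4,5}->{3}; Z {1,2,3,4}->{1}; Y {1,3,4}->{4} => REVISION
Total revisions = 3

Answer: 3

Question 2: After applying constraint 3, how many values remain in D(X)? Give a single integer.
Answer: 4

Derivation:
Constraint 1 (Z + Y = V) on D(Z)={1,2,3,4,5} D(Y)={1,3,4,5} D(V)={3,4,5}: Z {1,2,3,4,5}->{1,2,3,4}; Y {1,3,4,5}->{1,3,4}
Constraint 2 (X < V) on D(X)={1,2,3,4,5} D(V)={3,4,5}: X {1,2,3,4,5}->{1,2,3,4}
Constraint 3 (V + Z = Y) on D(V)={3,4,5} D(Z)={1,2,3,4} D(Y)={1,3,4}: V {3,4,5}->{3}; Z {1,2,3,4}->{1}; Y {1,3,4}->{4}
So after constraint 3: D(X)={1,2,3,4}, size = 4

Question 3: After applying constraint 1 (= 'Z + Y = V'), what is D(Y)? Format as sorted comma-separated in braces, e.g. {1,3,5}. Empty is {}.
Answer: {1,3,4}

Derivation:
Constraint 1 (Z + Y = V) on D(Z)={1,2,3,4,5} D(Y)={1,3,4,5} D(V)={3,4,5}: Z {1,2,3,4,5}->{1,2,3,4}; Y {1,3,4,5}->{1,3,4}
So after constraint 1: D(Y) = {1,3,4}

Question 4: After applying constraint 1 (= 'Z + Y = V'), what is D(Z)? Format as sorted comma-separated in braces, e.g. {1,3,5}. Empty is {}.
Answer: {1,2,3,4}

Derivation:
Constraint 1 (Z + Y = V) on D(Z)={1,2,3,4,5} D(Y)={1,3,4,5} D(V)={3,4,5}: Z {1,2,3,4,5}->{1,2,3,4}; Y {1,3,4,5}->{1,3,4}
So after constraint 1: D(Z) = {1,2,3,4}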